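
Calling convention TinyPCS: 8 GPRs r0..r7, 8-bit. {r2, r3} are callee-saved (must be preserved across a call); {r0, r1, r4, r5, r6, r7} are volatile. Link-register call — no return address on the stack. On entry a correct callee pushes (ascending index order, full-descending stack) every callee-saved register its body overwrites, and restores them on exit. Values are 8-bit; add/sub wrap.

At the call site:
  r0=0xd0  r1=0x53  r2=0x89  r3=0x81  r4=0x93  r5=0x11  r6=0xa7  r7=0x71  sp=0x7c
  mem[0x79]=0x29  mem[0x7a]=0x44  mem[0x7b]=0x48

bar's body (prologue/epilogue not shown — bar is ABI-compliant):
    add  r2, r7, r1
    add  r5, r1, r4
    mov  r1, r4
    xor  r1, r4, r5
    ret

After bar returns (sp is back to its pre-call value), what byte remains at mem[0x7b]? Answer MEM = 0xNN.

MEM = 0x89

prologue: push r2 -> mem[0x7b]=0x89, sp=0x7b
body[0] add  r2, r7, r1 -> r2=0xc4
body[1] add  r5, r1, r4 -> r5=0xe6
body[2] mov  r1, r4 -> r1=0x93
body[3] xor  r1, r4, r5 -> r1=0x75
epilogue: pop r2=0x89, sp=0x7c
prologue pushed ['r2'] at ['0x7b']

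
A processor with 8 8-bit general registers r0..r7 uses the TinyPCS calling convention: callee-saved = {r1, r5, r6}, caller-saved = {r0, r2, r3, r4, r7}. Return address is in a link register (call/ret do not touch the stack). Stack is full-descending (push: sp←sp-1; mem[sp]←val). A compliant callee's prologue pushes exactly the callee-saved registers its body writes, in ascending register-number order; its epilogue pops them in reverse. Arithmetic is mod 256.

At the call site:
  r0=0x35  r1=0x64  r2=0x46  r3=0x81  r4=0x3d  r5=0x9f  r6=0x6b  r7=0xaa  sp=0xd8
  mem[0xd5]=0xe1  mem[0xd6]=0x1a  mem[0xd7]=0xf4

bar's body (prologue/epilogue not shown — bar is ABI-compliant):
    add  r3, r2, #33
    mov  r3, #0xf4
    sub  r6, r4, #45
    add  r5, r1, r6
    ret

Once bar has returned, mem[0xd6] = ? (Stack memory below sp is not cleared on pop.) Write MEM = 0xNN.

prologue: push r5 → mem[0xd7]=0x9f, sp=0xd7
prologue: push r6 → mem[0xd6]=0x6b, sp=0xd6
body[0] add  r3, r2, #33 → r3=0x67
body[1] mov  r3, #0xf4 → r3=0xf4
body[2] sub  r6, r4, #45 → r6=0x10
body[3] add  r5, r1, r6 → r5=0x74
epilogue: pop r6=0x6b, sp=0xd7
epilogue: pop r5=0x9f, sp=0xd8
prologue pushed ['r5', 'r6'] at ['0xd7', '0xd6']

MEM = 0x6b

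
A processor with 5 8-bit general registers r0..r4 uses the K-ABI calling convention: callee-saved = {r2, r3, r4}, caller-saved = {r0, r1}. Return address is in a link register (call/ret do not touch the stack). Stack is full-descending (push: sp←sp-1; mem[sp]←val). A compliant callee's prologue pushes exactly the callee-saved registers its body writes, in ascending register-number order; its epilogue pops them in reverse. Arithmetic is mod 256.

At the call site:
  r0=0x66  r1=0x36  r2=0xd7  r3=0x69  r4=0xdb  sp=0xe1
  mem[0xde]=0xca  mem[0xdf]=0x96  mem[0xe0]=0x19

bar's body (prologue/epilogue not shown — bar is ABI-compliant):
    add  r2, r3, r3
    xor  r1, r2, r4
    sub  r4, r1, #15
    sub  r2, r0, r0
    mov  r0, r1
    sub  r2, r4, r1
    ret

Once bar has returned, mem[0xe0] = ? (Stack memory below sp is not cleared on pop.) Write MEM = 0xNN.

MEM = 0xd7

prologue: push r2 → mem[0xe0]=0xd7, sp=0xe0
prologue: push r4 → mem[0xdf]=0xdb, sp=0xdf
body[0] add  r2, r3, r3 → r2=0xd2
body[1] xor  r1, r2, r4 → r1=0x09
body[2] sub  r4, r1, #15 → r4=0xfa
body[3] sub  r2, r0, r0 → r2=0x00
body[4] mov  r0, r1 → r0=0x09
body[5] sub  r2, r4, r1 → r2=0xf1
epilogue: pop r4=0xdb, sp=0xe0
epilogue: pop r2=0xd7, sp=0xe1
prologue pushed ['r2', 'r4'] at ['0xe0', '0xdf']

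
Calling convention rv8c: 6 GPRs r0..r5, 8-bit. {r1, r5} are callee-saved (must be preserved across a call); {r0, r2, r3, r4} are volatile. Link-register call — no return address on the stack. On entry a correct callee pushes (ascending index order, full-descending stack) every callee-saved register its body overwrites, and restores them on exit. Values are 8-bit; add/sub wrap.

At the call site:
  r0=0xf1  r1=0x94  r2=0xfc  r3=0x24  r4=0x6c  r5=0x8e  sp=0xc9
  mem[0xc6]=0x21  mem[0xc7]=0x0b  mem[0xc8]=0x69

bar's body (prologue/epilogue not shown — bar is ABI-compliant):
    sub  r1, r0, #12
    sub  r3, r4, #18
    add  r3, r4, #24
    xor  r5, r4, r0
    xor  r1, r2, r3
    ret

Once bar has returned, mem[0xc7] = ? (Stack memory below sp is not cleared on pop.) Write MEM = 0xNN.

MEM = 0x8e

prologue: push r1 → mem[0xc8]=0x94, sp=0xc8
prologue: push r5 → mem[0xc7]=0x8e, sp=0xc7
body[0] sub  r1, r0, #12 → r1=0xe5
body[1] sub  r3, r4, #18 → r3=0x5a
body[2] add  r3, r4, #24 → r3=0x84
body[3] xor  r5, r4, r0 → r5=0x9d
body[4] xor  r1, r2, r3 → r1=0x78
epilogue: pop r5=0x8e, sp=0xc8
epilogue: pop r1=0x94, sp=0xc9
prologue pushed ['r1', 'r5'] at ['0xc8', '0xc7']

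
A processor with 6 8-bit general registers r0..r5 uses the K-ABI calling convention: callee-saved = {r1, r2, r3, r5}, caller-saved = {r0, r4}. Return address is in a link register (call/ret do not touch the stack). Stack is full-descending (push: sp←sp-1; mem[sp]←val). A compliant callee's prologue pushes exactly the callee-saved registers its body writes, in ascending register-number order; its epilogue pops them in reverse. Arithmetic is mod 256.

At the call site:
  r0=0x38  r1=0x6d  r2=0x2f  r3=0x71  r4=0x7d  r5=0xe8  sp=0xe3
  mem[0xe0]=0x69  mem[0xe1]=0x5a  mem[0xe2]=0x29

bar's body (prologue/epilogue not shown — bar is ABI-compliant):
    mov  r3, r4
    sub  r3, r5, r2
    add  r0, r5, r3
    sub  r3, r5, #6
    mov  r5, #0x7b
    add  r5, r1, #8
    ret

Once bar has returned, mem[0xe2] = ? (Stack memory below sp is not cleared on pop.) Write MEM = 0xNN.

prologue: push r3 → mem[0xe2]=0x71, sp=0xe2
prologue: push r5 → mem[0xe1]=0xe8, sp=0xe1
body[0] mov  r3, r4 → r3=0x7d
body[1] sub  r3, r5, r2 → r3=0xb9
body[2] add  r0, r5, r3 → r0=0xa1
body[3] sub  r3, r5, #6 → r3=0xe2
body[4] mov  r5, #0x7b → r5=0x7b
body[5] add  r5, r1, #8 → r5=0x75
epilogue: pop r5=0xe8, sp=0xe2
epilogue: pop r3=0x71, sp=0xe3
prologue pushed ['r3', 'r5'] at ['0xe2', '0xe1']

MEM = 0x71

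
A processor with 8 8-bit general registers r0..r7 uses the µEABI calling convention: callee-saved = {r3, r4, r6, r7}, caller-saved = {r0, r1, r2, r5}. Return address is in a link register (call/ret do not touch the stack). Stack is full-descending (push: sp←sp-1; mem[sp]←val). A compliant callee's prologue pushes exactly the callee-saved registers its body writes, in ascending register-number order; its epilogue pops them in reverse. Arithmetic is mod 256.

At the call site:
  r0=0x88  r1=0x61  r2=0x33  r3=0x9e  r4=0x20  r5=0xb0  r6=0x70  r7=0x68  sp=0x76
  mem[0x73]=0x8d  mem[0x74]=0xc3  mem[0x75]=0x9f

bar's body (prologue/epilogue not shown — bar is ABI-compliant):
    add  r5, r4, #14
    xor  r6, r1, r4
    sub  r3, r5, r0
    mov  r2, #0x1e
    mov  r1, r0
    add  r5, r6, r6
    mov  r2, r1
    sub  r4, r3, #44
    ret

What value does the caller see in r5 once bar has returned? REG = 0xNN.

prologue: push r3 -> mem[0x75]=0x9e, sp=0x75
prologue: push r4 -> mem[0x74]=0x20, sp=0x74
prologue: push r6 -> mem[0x73]=0x70, sp=0x73
body[0] add  r5, r4, #14 -> r5=0x2e
body[1] xor  r6, r1, r4 -> r6=0x41
body[2] sub  r3, r5, r0 -> r3=0xa6
body[3] mov  r2, #0x1e -> r2=0x1e
body[4] mov  r1, r0 -> r1=0x88
body[5] add  r5, r6, r6 -> r5=0x82
body[6] mov  r2, r1 -> r2=0x88
body[7] sub  r4, r3, #44 -> r4=0x7a
epilogue: pop r6=0x70, sp=0x74
epilogue: pop r4=0x20, sp=0x75
epilogue: pop r3=0x9e, sp=0x76
r5 is caller-saved -> body value

REG = 0x82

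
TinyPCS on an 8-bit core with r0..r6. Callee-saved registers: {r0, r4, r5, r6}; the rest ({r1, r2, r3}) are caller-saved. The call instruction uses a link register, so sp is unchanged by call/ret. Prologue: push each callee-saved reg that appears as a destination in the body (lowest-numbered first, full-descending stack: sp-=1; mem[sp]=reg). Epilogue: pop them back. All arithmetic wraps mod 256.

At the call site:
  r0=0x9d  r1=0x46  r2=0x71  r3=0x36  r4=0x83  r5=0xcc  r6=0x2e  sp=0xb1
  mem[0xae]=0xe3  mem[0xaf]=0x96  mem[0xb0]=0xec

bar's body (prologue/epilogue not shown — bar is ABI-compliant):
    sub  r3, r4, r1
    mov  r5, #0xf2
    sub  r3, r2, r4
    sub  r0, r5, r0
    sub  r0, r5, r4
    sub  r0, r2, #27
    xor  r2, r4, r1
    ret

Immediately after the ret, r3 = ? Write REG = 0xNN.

REG = 0xee

prologue: push r0 → mem[0xb0]=0x9d, sp=0xb0
prologue: push r5 → mem[0xaf]=0xcc, sp=0xaf
body[0] sub  r3, r4, r1 → r3=0x3d
body[1] mov  r5, #0xf2 → r5=0xf2
body[2] sub  r3, r2, r4 → r3=0xee
body[3] sub  r0, r5, r0 → r0=0x55
body[4] sub  r0, r5, r4 → r0=0x6f
body[5] sub  r0, r2, #27 → r0=0x56
body[6] xor  r2, r4, r1 → r2=0xc5
epilogue: pop r5=0xcc, sp=0xb0
epilogue: pop r0=0x9d, sp=0xb1
r3 is caller-saved → body value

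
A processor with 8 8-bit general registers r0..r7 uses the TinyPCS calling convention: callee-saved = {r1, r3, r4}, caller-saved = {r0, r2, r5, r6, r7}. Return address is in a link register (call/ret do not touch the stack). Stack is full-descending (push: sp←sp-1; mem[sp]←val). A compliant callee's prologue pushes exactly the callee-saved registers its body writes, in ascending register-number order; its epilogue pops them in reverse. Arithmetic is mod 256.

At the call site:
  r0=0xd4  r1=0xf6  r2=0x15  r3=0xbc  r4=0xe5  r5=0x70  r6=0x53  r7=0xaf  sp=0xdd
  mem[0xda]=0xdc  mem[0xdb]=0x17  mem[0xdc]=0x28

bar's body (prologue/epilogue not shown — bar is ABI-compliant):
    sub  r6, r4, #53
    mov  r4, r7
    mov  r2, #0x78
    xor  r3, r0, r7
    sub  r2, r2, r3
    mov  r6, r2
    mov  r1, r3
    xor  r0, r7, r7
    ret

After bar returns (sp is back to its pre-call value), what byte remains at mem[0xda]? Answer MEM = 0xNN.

MEM = 0xe5

prologue: push r1 -> mem[0xdc]=0xf6, sp=0xdc
prologue: push r3 -> mem[0xdb]=0xbc, sp=0xdb
prologue: push r4 -> mem[0xda]=0xe5, sp=0xda
body[0] sub  r6, r4, #53 -> r6=0xb0
body[1] mov  r4, r7 -> r4=0xaf
body[2] mov  r2, #0x78 -> r2=0x78
body[3] xor  r3, r0, r7 -> r3=0x7b
body[4] sub  r2, r2, r3 -> r2=0xfd
body[5] mov  r6, r2 -> r6=0xfd
body[6] mov  r1, r3 -> r1=0x7b
body[7] xor  r0, r7, r7 -> r0=0x00
epilogue: pop r4=0xe5, sp=0xdb
epilogue: pop r3=0xbc, sp=0xdc
epilogue: pop r1=0xf6, sp=0xdd
prologue pushed ['r1', 'r3', 'r4'] at ['0xdc', '0xdb', '0xda']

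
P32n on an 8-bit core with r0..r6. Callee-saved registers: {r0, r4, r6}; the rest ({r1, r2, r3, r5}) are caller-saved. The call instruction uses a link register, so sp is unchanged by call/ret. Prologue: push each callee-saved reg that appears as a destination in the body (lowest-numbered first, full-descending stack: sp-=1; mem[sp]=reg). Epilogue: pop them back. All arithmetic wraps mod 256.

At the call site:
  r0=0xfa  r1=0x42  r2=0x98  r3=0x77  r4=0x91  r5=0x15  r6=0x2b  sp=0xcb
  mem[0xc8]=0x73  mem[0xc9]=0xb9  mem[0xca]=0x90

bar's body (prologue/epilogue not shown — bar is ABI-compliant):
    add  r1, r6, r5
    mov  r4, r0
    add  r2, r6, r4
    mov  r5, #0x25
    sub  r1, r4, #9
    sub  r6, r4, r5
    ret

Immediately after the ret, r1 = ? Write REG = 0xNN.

REG = 0xf1

prologue: push r4 → mem[0xca]=0x91, sp=0xca
prologue: push r6 → mem[0xc9]=0x2b, sp=0xc9
body[0] add  r1, r6, r5 → r1=0x40
body[1] mov  r4, r0 → r4=0xfa
body[2] add  r2, r6, r4 → r2=0x25
body[3] mov  r5, #0x25 → r5=0x25
body[4] sub  r1, r4, #9 → r1=0xf1
body[5] sub  r6, r4, r5 → r6=0xd5
epilogue: pop r6=0x2b, sp=0xca
epilogue: pop r4=0x91, sp=0xcb
r1 is caller-saved → body value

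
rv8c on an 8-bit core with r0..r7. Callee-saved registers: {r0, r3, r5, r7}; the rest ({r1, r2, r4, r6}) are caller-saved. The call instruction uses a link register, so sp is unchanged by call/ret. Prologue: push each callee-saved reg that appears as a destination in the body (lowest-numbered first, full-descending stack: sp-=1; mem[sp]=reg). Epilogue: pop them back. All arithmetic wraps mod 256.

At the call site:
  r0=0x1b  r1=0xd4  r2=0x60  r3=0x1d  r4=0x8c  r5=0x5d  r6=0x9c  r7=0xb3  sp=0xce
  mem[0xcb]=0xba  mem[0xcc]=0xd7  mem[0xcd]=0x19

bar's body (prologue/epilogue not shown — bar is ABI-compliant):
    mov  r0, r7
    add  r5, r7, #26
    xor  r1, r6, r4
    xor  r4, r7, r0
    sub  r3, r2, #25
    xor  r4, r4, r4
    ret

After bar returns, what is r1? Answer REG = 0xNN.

prologue: push r0 -> mem[0xcd]=0x1b, sp=0xcd
prologue: push r3 -> mem[0xcc]=0x1d, sp=0xcc
prologue: push r5 -> mem[0xcb]=0x5d, sp=0xcb
body[0] mov  r0, r7 -> r0=0xb3
body[1] add  r5, r7, #26 -> r5=0xcd
body[2] xor  r1, r6, r4 -> r1=0x10
body[3] xor  r4, r7, r0 -> r4=0x00
body[4] sub  r3, r2, #25 -> r3=0x47
body[5] xor  r4, r4, r4 -> r4=0x00
epilogue: pop r5=0x5d, sp=0xcc
epilogue: pop r3=0x1d, sp=0xcd
epilogue: pop r0=0x1b, sp=0xce
r1 is caller-saved -> body value

REG = 0x10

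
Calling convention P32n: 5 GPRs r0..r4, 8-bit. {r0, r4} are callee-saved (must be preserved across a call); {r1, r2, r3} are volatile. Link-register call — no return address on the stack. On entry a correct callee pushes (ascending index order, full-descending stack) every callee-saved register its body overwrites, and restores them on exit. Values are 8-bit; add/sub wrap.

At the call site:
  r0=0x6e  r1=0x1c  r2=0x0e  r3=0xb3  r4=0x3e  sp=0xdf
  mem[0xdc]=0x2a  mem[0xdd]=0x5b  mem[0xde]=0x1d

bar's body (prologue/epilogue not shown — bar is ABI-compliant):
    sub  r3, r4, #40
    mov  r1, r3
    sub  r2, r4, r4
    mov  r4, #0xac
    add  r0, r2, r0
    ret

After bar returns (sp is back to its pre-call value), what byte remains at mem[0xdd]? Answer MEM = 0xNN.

MEM = 0x3e

prologue: push r0 → mem[0xde]=0x6e, sp=0xde
prologue: push r4 → mem[0xdd]=0x3e, sp=0xdd
body[0] sub  r3, r4, #40 → r3=0x16
body[1] mov  r1, r3 → r1=0x16
body[2] sub  r2, r4, r4 → r2=0x00
body[3] mov  r4, #0xac → r4=0xac
body[4] add  r0, r2, r0 → r0=0x6e
epilogue: pop r4=0x3e, sp=0xde
epilogue: pop r0=0x6e, sp=0xdf
prologue pushed ['r0', 'r4'] at ['0xde', '0xdd']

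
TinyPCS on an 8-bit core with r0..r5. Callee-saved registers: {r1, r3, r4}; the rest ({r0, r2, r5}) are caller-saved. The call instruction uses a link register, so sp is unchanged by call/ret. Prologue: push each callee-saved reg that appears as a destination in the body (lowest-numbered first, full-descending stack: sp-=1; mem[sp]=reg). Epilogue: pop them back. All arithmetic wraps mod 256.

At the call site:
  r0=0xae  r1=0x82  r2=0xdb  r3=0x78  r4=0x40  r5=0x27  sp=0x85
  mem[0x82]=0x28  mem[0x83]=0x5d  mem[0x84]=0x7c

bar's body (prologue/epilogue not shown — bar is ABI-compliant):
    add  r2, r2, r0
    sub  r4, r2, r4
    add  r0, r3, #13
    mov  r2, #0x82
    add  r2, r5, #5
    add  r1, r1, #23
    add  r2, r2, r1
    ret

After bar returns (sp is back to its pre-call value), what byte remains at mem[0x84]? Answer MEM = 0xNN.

MEM = 0x82

prologue: push r1 → mem[0x84]=0x82, sp=0x84
prologue: push r4 → mem[0x83]=0x40, sp=0x83
body[0] add  r2, r2, r0 → r2=0x89
body[1] sub  r4, r2, r4 → r4=0x49
body[2] add  r0, r3, #13 → r0=0x85
body[3] mov  r2, #0x82 → r2=0x82
body[4] add  r2, r5, #5 → r2=0x2c
body[5] add  r1, r1, #23 → r1=0x99
body[6] add  r2, r2, r1 → r2=0xc5
epilogue: pop r4=0x40, sp=0x84
epilogue: pop r1=0x82, sp=0x85
prologue pushed ['r1', 'r4'] at ['0x84', '0x83']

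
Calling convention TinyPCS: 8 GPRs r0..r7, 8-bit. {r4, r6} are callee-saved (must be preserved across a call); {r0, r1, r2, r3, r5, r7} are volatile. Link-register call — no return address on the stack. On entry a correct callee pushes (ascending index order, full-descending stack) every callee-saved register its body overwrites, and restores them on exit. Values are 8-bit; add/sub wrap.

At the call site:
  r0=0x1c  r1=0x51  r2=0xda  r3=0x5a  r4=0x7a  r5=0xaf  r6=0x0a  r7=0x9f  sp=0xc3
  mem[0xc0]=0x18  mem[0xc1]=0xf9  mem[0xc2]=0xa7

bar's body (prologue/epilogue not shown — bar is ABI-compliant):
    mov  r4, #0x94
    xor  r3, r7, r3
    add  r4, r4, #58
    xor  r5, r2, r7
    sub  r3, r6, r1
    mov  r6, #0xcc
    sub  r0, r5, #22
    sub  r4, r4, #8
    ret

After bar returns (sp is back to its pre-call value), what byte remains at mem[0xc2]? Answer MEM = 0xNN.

prologue: push r4 -> mem[0xc2]=0x7a, sp=0xc2
prologue: push r6 -> mem[0xc1]=0x0a, sp=0xc1
body[0] mov  r4, #0x94 -> r4=0x94
body[1] xor  r3, r7, r3 -> r3=0xc5
body[2] add  r4, r4, #58 -> r4=0xce
body[3] xor  r5, r2, r7 -> r5=0x45
body[4] sub  r3, r6, r1 -> r3=0xb9
body[5] mov  r6, #0xcc -> r6=0xcc
body[6] sub  r0, r5, #22 -> r0=0x2f
body[7] sub  r4, r4, #8 -> r4=0xc6
epilogue: pop r6=0x0a, sp=0xc2
epilogue: pop r4=0x7a, sp=0xc3
prologue pushed ['r4', 'r6'] at ['0xc2', '0xc1']

MEM = 0x7a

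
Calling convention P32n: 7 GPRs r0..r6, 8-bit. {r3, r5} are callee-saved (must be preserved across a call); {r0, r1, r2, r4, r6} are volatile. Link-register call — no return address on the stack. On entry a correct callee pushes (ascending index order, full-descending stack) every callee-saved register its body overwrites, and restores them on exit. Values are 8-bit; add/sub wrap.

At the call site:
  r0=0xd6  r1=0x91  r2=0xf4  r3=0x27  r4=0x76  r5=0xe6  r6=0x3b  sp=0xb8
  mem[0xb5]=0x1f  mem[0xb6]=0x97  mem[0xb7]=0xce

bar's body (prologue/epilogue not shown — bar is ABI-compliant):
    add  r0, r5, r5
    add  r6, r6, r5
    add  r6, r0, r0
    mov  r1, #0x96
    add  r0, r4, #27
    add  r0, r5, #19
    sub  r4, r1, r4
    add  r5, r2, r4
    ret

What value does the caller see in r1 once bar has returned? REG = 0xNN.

prologue: push r5 → mem[0xb7]=0xe6, sp=0xb7
body[0] add  r0, r5, r5 → r0=0xcc
body[1] add  r6, r6, r5 → r6=0x21
body[2] add  r6, r0, r0 → r6=0x98
body[3] mov  r1, #0x96 → r1=0x96
body[4] add  r0, r4, #27 → r0=0x91
body[5] add  r0, r5, #19 → r0=0xf9
body[6] sub  r4, r1, r4 → r4=0x20
body[7] add  r5, r2, r4 → r5=0x14
epilogue: pop r5=0xe6, sp=0xb8
r1 is caller-saved → body value

REG = 0x96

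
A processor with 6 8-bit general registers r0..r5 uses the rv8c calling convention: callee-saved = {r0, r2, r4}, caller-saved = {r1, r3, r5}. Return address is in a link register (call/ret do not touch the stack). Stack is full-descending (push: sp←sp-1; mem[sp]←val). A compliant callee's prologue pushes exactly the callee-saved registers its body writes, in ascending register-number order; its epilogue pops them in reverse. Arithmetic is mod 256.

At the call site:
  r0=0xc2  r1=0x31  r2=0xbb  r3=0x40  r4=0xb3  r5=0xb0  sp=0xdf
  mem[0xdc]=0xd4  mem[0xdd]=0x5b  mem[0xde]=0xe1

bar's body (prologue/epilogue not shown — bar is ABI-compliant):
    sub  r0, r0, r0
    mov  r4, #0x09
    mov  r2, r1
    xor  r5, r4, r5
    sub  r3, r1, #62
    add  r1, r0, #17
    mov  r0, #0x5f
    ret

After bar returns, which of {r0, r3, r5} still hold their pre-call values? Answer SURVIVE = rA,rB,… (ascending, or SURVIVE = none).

prologue: push r0 -> mem[0xde]=0xc2, sp=0xde
prologue: push r2 -> mem[0xdd]=0xbb, sp=0xdd
prologue: push r4 -> mem[0xdc]=0xb3, sp=0xdc
body[0] sub  r0, r0, r0 -> r0=0x00
body[1] mov  r4, #0x09 -> r4=0x09
body[2] mov  r2, r1 -> r2=0x31
body[3] xor  r5, r4, r5 -> r5=0xb9
body[4] sub  r3, r1, #62 -> r3=0xf3
body[5] add  r1, r0, #17 -> r1=0x11
body[6] mov  r0, #0x5f -> r0=0x5f
epilogue: pop r4=0xb3, sp=0xdd
epilogue: pop r2=0xbb, sp=0xde
epilogue: pop r0=0xc2, sp=0xdf
r0: callee-saved, written=True
r3: caller-saved, written=True
r5: caller-saved, written=True

SURVIVE = r0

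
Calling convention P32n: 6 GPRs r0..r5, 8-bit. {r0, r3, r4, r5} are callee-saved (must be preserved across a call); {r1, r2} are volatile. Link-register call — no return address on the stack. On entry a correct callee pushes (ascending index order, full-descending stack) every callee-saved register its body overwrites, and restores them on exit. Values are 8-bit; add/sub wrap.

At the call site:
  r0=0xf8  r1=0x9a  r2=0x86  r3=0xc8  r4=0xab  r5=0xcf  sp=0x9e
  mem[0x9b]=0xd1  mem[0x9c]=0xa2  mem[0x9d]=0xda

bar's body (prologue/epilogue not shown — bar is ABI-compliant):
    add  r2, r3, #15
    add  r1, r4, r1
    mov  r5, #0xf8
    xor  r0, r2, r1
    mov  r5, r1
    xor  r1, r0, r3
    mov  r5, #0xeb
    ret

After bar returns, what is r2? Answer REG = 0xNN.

REG = 0xd7

prologue: push r0 -> mem[0x9d]=0xf8, sp=0x9d
prologue: push r5 -> mem[0x9c]=0xcf, sp=0x9c
body[0] add  r2, r3, #15 -> r2=0xd7
body[1] add  r1, r4, r1 -> r1=0x45
body[2] mov  r5, #0xf8 -> r5=0xf8
body[3] xor  r0, r2, r1 -> r0=0x92
body[4] mov  r5, r1 -> r5=0x45
body[5] xor  r1, r0, r3 -> r1=0x5a
body[6] mov  r5, #0xeb -> r5=0xeb
epilogue: pop r5=0xcf, sp=0x9d
epilogue: pop r0=0xf8, sp=0x9e
r2 is caller-saved -> body value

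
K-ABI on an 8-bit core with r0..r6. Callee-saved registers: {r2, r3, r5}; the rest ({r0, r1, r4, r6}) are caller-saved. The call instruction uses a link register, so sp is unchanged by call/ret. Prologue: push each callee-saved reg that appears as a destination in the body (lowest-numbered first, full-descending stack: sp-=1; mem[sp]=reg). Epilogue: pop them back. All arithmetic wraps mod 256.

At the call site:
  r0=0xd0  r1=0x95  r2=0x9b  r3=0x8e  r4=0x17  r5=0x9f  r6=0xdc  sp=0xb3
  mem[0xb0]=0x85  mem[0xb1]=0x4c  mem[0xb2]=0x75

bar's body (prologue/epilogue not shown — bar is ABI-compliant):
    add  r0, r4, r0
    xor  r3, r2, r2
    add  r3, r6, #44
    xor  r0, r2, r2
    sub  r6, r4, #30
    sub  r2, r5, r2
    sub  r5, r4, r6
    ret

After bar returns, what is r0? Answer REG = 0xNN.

prologue: push r2 → mem[0xb2]=0x9b, sp=0xb2
prologue: push r3 → mem[0xb1]=0x8e, sp=0xb1
prologue: push r5 → mem[0xb0]=0x9f, sp=0xb0
body[0] add  r0, r4, r0 → r0=0xe7
body[1] xor  r3, r2, r2 → r3=0x00
body[2] add  r3, r6, #44 → r3=0x08
body[3] xor  r0, r2, r2 → r0=0x00
body[4] sub  r6, r4, #30 → r6=0xf9
body[5] sub  r2, r5, r2 → r2=0x04
body[6] sub  r5, r4, r6 → r5=0x1e
epilogue: pop r5=0x9f, sp=0xb1
epilogue: pop r3=0x8e, sp=0xb2
epilogue: pop r2=0x9b, sp=0xb3
r0 is caller-saved → body value

REG = 0x00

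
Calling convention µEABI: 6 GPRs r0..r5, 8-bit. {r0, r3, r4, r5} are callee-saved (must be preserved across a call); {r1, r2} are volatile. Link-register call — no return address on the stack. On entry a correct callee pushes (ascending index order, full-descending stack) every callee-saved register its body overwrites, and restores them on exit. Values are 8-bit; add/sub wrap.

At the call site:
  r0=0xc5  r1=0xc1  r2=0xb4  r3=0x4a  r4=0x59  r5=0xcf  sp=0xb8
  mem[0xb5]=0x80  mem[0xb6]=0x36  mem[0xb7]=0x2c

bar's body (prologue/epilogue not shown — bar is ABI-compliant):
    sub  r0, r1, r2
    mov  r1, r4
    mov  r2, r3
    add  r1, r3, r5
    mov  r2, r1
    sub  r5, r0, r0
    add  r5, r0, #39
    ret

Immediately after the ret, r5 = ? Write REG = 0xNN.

REG = 0xcf

prologue: push r0 -> mem[0xb7]=0xc5, sp=0xb7
prologue: push r5 -> mem[0xb6]=0xcf, sp=0xb6
body[0] sub  r0, r1, r2 -> r0=0x0d
body[1] mov  r1, r4 -> r1=0x59
body[2] mov  r2, r3 -> r2=0x4a
body[3] add  r1, r3, r5 -> r1=0x19
body[4] mov  r2, r1 -> r2=0x19
body[5] sub  r5, r0, r0 -> r5=0x00
body[6] add  r5, r0, #39 -> r5=0x34
epilogue: pop r5=0xcf, sp=0xb7
epilogue: pop r0=0xc5, sp=0xb8
r5 is callee-saved -> restored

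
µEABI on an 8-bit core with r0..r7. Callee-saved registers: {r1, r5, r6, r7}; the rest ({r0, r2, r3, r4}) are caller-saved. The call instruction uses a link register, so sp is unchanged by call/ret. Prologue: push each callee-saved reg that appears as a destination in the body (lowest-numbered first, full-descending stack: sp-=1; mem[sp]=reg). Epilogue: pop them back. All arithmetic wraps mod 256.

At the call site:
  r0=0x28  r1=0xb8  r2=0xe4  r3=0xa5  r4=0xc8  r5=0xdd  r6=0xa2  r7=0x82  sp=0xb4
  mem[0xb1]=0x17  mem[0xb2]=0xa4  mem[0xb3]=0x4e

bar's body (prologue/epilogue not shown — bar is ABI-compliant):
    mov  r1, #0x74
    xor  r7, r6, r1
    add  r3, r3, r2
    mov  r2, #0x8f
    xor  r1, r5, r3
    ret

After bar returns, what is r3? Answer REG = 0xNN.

prologue: push r1 -> mem[0xb3]=0xb8, sp=0xb3
prologue: push r7 -> mem[0xb2]=0x82, sp=0xb2
body[0] mov  r1, #0x74 -> r1=0x74
body[1] xor  r7, r6, r1 -> r7=0xd6
body[2] add  r3, r3, r2 -> r3=0x89
body[3] mov  r2, #0x8f -> r2=0x8f
body[4] xor  r1, r5, r3 -> r1=0x54
epilogue: pop r7=0x82, sp=0xb3
epilogue: pop r1=0xb8, sp=0xb4
r3 is caller-saved -> body value

REG = 0x89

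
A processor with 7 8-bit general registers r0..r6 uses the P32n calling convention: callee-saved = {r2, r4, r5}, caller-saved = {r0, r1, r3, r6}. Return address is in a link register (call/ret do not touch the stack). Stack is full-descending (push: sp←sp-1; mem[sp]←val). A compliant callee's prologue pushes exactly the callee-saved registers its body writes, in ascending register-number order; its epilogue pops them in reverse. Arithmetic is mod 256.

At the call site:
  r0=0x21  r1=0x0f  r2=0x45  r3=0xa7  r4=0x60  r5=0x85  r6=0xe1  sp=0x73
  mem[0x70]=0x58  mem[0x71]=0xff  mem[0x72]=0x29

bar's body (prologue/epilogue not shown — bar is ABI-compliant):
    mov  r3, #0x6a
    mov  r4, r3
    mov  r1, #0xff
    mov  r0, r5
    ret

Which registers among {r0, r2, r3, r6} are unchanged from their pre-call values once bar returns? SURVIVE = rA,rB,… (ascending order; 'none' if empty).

prologue: push r4 -> mem[0x72]=0x60, sp=0x72
body[0] mov  r3, #0x6a -> r3=0x6a
body[1] mov  r4, r3 -> r4=0x6a
body[2] mov  r1, #0xff -> r1=0xff
body[3] mov  r0, r5 -> r0=0x85
epilogue: pop r4=0x60, sp=0x73
r0: caller-saved, written=True
r2: callee-saved, written=False
r3: caller-saved, written=True
r6: caller-saved, written=False

SURVIVE = r2,r6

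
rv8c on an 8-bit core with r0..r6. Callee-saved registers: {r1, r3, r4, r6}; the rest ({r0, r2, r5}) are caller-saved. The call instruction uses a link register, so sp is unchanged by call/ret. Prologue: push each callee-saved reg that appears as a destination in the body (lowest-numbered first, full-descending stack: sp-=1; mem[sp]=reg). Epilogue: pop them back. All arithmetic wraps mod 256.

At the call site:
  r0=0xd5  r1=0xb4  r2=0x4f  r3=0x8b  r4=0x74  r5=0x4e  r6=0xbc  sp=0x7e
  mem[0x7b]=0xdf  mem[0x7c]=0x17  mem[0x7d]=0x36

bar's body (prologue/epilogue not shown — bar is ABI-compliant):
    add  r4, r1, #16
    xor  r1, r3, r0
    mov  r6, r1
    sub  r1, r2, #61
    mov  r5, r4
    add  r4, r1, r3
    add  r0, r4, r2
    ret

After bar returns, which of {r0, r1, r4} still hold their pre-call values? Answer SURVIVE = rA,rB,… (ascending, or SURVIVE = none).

prologue: push r1 -> mem[0x7d]=0xb4, sp=0x7d
prologue: push r4 -> mem[0x7c]=0x74, sp=0x7c
prologue: push r6 -> mem[0x7b]=0xbc, sp=0x7b
body[0] add  r4, r1, #16 -> r4=0xc4
body[1] xor  r1, r3, r0 -> r1=0x5e
body[2] mov  r6, r1 -> r6=0x5e
body[3] sub  r1, r2, #61 -> r1=0x12
body[4] mov  r5, r4 -> r5=0xc4
body[5] add  r4, r1, r3 -> r4=0x9d
body[6] add  r0, r4, r2 -> r0=0xec
epilogue: pop r6=0xbc, sp=0x7c
epilogue: pop r4=0x74, sp=0x7d
epilogue: pop r1=0xb4, sp=0x7e
r0: caller-saved, written=True
r1: callee-saved, written=True
r4: callee-saved, written=True

SURVIVE = r1,r4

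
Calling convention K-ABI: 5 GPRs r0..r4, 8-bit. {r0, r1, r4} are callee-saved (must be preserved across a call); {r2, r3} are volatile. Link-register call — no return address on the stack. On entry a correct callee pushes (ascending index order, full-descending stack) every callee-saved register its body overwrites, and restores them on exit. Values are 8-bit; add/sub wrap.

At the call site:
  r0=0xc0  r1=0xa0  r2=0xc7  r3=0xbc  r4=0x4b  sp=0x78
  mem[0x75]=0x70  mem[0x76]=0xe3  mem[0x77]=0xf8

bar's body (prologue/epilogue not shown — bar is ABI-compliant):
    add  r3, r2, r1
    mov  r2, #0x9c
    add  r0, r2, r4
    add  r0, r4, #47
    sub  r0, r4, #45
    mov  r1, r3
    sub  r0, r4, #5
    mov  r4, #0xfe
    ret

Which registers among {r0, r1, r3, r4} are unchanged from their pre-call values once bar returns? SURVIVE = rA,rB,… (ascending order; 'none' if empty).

prologue: push r0 -> mem[0x77]=0xc0, sp=0x77
prologue: push r1 -> mem[0x76]=0xa0, sp=0x76
prologue: push r4 -> mem[0x75]=0x4b, sp=0x75
body[0] add  r3, r2, r1 -> r3=0x67
body[1] mov  r2, #0x9c -> r2=0x9c
body[2] add  r0, r2, r4 -> r0=0xe7
body[3] add  r0, r4, #47 -> r0=0x7a
body[4] sub  r0, r4, #45 -> r0=0x1e
body[5] mov  r1, r3 -> r1=0x67
body[6] sub  r0, r4, #5 -> r0=0x46
body[7] mov  r4, #0xfe -> r4=0xfe
epilogue: pop r4=0x4b, sp=0x76
epilogue: pop r1=0xa0, sp=0x77
epilogue: pop r0=0xc0, sp=0x78
r0: callee-saved, written=True
r1: callee-saved, written=True
r3: caller-saved, written=True
r4: callee-saved, written=True

SURVIVE = r0,r1,r4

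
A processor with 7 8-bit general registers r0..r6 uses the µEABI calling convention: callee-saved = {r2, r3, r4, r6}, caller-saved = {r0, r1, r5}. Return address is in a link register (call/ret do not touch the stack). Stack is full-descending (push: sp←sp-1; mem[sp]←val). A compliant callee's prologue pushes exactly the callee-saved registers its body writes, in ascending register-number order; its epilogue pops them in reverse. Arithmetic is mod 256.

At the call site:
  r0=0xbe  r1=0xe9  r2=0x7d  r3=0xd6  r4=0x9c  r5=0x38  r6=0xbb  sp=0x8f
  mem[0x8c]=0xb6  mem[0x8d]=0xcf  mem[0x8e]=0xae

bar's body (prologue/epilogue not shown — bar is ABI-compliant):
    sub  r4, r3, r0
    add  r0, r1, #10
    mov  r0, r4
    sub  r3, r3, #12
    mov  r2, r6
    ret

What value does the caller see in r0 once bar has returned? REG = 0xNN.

REG = 0x18

prologue: push r2 -> mem[0x8e]=0x7d, sp=0x8e
prologue: push r3 -> mem[0x8d]=0xd6, sp=0x8d
prologue: push r4 -> mem[0x8c]=0x9c, sp=0x8c
body[0] sub  r4, r3, r0 -> r4=0x18
body[1] add  r0, r1, #10 -> r0=0xf3
body[2] mov  r0, r4 -> r0=0x18
body[3] sub  r3, r3, #12 -> r3=0xca
body[4] mov  r2, r6 -> r2=0xbb
epilogue: pop r4=0x9c, sp=0x8d
epilogue: pop r3=0xd6, sp=0x8e
epilogue: pop r2=0x7d, sp=0x8f
r0 is caller-saved -> body value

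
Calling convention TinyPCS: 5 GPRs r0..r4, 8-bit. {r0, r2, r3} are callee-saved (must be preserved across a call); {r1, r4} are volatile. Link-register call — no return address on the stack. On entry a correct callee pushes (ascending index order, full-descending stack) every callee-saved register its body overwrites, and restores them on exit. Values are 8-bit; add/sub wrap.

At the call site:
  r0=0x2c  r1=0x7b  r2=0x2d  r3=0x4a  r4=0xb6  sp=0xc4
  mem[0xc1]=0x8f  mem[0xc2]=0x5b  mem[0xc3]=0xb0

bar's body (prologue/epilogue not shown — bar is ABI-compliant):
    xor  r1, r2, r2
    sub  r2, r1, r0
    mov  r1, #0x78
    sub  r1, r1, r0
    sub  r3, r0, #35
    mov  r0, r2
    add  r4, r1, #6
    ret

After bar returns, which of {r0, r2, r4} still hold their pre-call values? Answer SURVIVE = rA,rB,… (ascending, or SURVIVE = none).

prologue: push r0 -> mem[0xc3]=0x2c, sp=0xc3
prologue: push r2 -> mem[0xc2]=0x2d, sp=0xc2
prologue: push r3 -> mem[0xc1]=0x4a, sp=0xc1
body[0] xor  r1, r2, r2 -> r1=0x00
body[1] sub  r2, r1, r0 -> r2=0xd4
body[2] mov  r1, #0x78 -> r1=0x78
body[3] sub  r1, r1, r0 -> r1=0x4c
body[4] sub  r3, r0, #35 -> r3=0x09
body[5] mov  r0, r2 -> r0=0xd4
body[6] add  r4, r1, #6 -> r4=0x52
epilogue: pop r3=0x4a, sp=0xc2
epilogue: pop r2=0x2d, sp=0xc3
epilogue: pop r0=0x2c, sp=0xc4
r0: callee-saved, written=True
r2: callee-saved, written=True
r4: caller-saved, written=True

SURVIVE = r0,r2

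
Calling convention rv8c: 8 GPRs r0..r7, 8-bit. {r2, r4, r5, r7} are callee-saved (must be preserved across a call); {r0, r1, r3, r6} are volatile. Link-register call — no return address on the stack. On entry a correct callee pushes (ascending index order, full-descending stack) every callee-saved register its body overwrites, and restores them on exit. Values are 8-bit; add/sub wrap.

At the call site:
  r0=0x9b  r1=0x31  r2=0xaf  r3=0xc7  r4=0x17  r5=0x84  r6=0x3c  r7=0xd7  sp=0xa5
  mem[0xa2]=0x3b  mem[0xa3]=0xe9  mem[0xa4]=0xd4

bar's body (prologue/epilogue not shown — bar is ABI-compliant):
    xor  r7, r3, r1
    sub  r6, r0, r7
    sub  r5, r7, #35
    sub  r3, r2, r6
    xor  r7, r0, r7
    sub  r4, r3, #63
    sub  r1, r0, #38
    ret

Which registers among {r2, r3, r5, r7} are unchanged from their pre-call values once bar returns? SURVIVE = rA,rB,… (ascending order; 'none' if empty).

prologue: push r4 → mem[0xa4]=0x17, sp=0xa4
prologue: push r5 → mem[0xa3]=0x84, sp=0xa3
prologue: push r7 → mem[0xa2]=0xd7, sp=0xa2
body[0] xor  r7, r3, r1 → r7=0xf6
body[1] sub  r6, r0, r7 → r6=0xa5
body[2] sub  r5, r7, #35 → r5=0xd3
body[3] sub  r3, r2, r6 → r3=0x0a
body[4] xor  r7, r0, r7 → r7=0x6d
body[5] sub  r4, r3, #63 → r4=0xcb
body[6] sub  r1, r0, #38 → r1=0x75
epilogue: pop r7=0xd7, sp=0xa3
epilogue: pop r5=0x84, sp=0xa4
epilogue: pop r4=0x17, sp=0xa5
r2: callee-saved, written=False
r3: caller-saved, written=True
r5: callee-saved, written=True
r7: callee-saved, written=True

SURVIVE = r2,r5,r7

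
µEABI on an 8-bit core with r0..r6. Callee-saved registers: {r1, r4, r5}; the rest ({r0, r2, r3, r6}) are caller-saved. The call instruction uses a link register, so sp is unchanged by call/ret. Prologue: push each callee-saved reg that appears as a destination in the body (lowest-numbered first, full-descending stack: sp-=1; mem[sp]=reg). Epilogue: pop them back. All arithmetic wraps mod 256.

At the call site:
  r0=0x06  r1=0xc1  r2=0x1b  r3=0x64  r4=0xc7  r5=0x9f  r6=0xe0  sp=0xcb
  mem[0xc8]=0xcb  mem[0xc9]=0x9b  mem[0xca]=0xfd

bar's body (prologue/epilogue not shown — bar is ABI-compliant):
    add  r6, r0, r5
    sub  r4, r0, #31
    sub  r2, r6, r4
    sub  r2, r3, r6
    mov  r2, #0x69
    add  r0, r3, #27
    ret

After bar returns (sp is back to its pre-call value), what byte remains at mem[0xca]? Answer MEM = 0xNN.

MEM = 0xc7

prologue: push r4 → mem[0xca]=0xc7, sp=0xca
body[0] add  r6, r0, r5 → r6=0xa5
body[1] sub  r4, r0, #31 → r4=0xe7
body[2] sub  r2, r6, r4 → r2=0xbe
body[3] sub  r2, r3, r6 → r2=0xbf
body[4] mov  r2, #0x69 → r2=0x69
body[5] add  r0, r3, #27 → r0=0x7f
epilogue: pop r4=0xc7, sp=0xcb
prologue pushed ['r4'] at ['0xca']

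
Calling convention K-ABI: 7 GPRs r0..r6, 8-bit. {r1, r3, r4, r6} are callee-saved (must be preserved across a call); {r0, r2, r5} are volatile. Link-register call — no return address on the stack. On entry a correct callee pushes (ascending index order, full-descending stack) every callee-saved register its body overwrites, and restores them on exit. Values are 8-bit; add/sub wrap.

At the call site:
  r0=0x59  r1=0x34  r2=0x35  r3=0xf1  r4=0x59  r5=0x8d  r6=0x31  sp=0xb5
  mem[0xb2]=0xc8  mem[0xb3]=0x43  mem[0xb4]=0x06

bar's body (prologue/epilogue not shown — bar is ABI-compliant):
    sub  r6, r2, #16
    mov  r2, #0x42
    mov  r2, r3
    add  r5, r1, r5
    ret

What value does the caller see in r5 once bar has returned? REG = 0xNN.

prologue: push r6 → mem[0xb4]=0x31, sp=0xb4
body[0] sub  r6, r2, #16 → r6=0x25
body[1] mov  r2, #0x42 → r2=0x42
body[2] mov  r2, r3 → r2=0xf1
body[3] add  r5, r1, r5 → r5=0xc1
epilogue: pop r6=0x31, sp=0xb5
r5 is caller-saved → body value

REG = 0xc1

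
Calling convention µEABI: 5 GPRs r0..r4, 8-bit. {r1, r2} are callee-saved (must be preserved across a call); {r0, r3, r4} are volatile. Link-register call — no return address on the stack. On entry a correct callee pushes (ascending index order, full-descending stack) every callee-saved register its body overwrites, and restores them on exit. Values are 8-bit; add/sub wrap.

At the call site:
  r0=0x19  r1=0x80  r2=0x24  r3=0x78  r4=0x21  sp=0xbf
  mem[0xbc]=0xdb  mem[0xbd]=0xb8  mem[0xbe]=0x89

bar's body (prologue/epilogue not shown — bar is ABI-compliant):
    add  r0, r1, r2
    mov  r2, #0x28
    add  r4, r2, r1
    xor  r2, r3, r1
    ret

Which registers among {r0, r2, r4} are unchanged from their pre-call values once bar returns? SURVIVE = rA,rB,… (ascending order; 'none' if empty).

SURVIVE = r2

prologue: push r2 -> mem[0xbe]=0x24, sp=0xbe
body[0] add  r0, r1, r2 -> r0=0xa4
body[1] mov  r2, #0x28 -> r2=0x28
body[2] add  r4, r2, r1 -> r4=0xa8
body[3] xor  r2, r3, r1 -> r2=0xf8
epilogue: pop r2=0x24, sp=0xbf
r0: caller-saved, written=True
r2: callee-saved, written=True
r4: caller-saved, written=True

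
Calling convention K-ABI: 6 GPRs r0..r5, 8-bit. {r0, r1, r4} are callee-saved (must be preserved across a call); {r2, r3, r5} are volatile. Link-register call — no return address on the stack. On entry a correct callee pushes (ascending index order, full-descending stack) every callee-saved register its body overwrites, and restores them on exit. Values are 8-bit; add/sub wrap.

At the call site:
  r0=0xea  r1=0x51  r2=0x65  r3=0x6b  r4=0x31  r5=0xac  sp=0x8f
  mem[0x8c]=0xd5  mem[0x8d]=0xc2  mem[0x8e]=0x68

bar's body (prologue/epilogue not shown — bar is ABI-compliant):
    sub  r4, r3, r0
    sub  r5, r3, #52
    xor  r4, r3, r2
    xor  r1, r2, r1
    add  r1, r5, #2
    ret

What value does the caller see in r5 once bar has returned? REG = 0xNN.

REG = 0x37

prologue: push r1 -> mem[0x8e]=0x51, sp=0x8e
prologue: push r4 -> mem[0x8d]=0x31, sp=0x8d
body[0] sub  r4, r3, r0 -> r4=0x81
body[1] sub  r5, r3, #52 -> r5=0x37
body[2] xor  r4, r3, r2 -> r4=0x0e
body[3] xor  r1, r2, r1 -> r1=0x34
body[4] add  r1, r5, #2 -> r1=0x39
epilogue: pop r4=0x31, sp=0x8e
epilogue: pop r1=0x51, sp=0x8f
r5 is caller-saved -> body value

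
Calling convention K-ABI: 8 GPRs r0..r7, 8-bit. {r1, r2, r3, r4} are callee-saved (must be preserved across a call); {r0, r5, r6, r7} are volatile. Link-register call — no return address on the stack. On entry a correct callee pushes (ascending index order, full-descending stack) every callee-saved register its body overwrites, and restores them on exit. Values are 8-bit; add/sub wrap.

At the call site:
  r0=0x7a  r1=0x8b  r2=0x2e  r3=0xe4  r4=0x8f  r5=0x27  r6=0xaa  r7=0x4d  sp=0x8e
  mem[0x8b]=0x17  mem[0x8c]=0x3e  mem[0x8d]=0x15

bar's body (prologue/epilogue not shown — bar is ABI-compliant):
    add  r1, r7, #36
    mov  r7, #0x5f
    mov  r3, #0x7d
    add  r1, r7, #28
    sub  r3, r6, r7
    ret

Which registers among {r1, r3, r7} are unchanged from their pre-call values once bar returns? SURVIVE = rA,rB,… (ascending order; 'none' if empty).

prologue: push r1 → mem[0x8d]=0x8b, sp=0x8d
prologue: push r3 → mem[0x8c]=0xe4, sp=0x8c
body[0] add  r1, r7, #36 → r1=0x71
body[1] mov  r7, #0x5f → r7=0x5f
body[2] mov  r3, #0x7d → r3=0x7d
body[3] add  r1, r7, #28 → r1=0x7b
body[4] sub  r3, r6, r7 → r3=0x4b
epilogue: pop r3=0xe4, sp=0x8d
epilogue: pop r1=0x8b, sp=0x8e
r1: callee-saved, written=True
r3: callee-saved, written=True
r7: caller-saved, written=True

SURVIVE = r1,r3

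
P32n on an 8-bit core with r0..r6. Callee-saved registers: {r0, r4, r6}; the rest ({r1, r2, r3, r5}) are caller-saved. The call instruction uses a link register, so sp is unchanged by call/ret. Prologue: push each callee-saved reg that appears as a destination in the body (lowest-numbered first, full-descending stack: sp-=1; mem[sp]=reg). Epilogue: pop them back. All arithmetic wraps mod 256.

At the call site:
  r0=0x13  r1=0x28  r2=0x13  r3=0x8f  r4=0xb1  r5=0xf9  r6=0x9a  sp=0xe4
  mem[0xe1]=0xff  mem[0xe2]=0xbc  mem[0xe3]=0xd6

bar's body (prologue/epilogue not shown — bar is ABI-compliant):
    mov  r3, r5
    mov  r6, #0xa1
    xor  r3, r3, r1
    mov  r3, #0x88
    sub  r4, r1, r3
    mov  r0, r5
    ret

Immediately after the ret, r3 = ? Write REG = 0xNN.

prologue: push r0 -> mem[0xe3]=0x13, sp=0xe3
prologue: push r4 -> mem[0xe2]=0xb1, sp=0xe2
prologue: push r6 -> mem[0xe1]=0x9a, sp=0xe1
body[0] mov  r3, r5 -> r3=0xf9
body[1] mov  r6, #0xa1 -> r6=0xa1
body[2] xor  r3, r3, r1 -> r3=0xd1
body[3] mov  r3, #0x88 -> r3=0x88
body[4] sub  r4, r1, r3 -> r4=0xa0
body[5] mov  r0, r5 -> r0=0xf9
epilogue: pop r6=0x9a, sp=0xe2
epilogue: pop r4=0xb1, sp=0xe3
epilogue: pop r0=0x13, sp=0xe4
r3 is caller-saved -> body value

REG = 0x88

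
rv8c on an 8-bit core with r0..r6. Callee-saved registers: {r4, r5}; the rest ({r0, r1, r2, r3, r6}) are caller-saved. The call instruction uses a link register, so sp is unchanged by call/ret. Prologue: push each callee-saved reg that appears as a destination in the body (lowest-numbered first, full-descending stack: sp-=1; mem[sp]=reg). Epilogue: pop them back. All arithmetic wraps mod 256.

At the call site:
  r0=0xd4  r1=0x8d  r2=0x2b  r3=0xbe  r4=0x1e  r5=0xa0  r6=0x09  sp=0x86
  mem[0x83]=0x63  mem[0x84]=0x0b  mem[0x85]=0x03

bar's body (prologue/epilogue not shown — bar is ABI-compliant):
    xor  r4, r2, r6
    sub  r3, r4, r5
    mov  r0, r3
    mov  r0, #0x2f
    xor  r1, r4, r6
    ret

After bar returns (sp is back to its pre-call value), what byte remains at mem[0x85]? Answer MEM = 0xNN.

prologue: push r4 → mem[0x85]=0x1e, sp=0x85
body[0] xor  r4, r2, r6 → r4=0x22
body[1] sub  r3, r4, r5 → r3=0x82
body[2] mov  r0, r3 → r0=0x82
body[3] mov  r0, #0x2f → r0=0x2f
body[4] xor  r1, r4, r6 → r1=0x2b
epilogue: pop r4=0x1e, sp=0x86
prologue pushed ['r4'] at ['0x85']

MEM = 0x1e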